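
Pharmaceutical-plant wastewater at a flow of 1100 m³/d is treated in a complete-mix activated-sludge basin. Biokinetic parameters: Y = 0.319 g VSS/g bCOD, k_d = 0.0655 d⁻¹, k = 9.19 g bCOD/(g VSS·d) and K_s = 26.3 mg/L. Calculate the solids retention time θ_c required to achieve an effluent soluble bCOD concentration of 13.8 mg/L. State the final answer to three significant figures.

Specific growth rate at S = 13.8 mg/L: μ = YkS/(K_s+S) = 0.319·9.19·13.8/(26.3+13.8) = 1.009 d⁻¹.
Then 1/θ_c = μ − k_d = 1.009 − 0.0655 = 0.9434 d⁻¹, giving θ_c = 1.060 d.

θ_c ≈ 1.06 d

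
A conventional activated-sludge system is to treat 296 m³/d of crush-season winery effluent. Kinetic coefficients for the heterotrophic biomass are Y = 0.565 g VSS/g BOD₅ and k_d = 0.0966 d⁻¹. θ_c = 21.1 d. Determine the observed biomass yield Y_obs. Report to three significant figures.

Y_obs ≈ 0.186 g VSS/g BOD₅

Correct the yield for decay: Y_obs = Y/(1 + k_d θ_c) = 0.565 / (1 + 0.0966 × 21.1) = 0.565 / 3.038 = 0.1860.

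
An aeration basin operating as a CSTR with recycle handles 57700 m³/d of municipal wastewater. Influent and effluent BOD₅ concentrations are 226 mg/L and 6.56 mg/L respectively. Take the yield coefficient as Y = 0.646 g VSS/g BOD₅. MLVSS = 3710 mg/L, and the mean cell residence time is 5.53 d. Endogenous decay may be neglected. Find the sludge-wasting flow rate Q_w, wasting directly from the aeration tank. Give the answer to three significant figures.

Biomass mass balance (decay neglected): V·X = Y·Q·(S₀ − S)·θ_c, so V = 0.646 × 57700 × (226 − 6.56) × 5.53 / 3710 = 12192 m³.
With mixed-liquor wasting, θ_c = V/Q_w, so Q_w = V/θ_c = 12192/5.53 = 2205 m³/d.

Q_w ≈ 2200 m³/d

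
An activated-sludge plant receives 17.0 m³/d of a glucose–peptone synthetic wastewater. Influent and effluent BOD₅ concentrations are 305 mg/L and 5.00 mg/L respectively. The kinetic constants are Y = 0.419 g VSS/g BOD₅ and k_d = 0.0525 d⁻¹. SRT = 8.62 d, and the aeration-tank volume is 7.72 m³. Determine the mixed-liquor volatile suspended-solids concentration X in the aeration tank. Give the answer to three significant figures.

Solving the biomass balance for X: X = Y Q (S₀−S) θ_c / [V (1+k_d θ_c)] = 0.419 × 17.0 × (305 − 5.00) × 8.62 / [7.72 × (1 + 0.0525 × 8.62)] = 1643 mg/L.

X ≈ 1640 mg/L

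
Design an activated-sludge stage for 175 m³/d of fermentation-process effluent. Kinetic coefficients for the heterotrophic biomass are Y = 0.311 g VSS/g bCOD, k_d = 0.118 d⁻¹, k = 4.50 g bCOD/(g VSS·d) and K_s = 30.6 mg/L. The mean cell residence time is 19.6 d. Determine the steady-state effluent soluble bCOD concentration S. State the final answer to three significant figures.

S ≈ 4.20 mg/L

From the Monod/SRT balance for a CMAS, S = K_s·(1+k_d θ_c)/[θ_c·(Y k − k_d) − 1] = 30.6 × (1 + 0.118 × 19.6) / [19.6 × (0.311 × 4.50 − 0.118) − 1] = 101.4 / 24.12 = 4.203 mg/L.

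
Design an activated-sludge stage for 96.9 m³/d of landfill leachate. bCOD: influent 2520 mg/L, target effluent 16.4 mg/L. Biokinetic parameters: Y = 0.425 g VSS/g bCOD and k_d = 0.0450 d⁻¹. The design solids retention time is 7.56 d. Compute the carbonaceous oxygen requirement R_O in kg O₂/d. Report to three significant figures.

R_O ≈ 133 kg O₂/d

Correct the yield for decay: Y_obs = Y/(1 + k_d θ_c) = 0.425 / (1 + 0.0450 × 7.56) = 0.425 / 1.340 = 0.3171.
Substrate removed = Q·(S₀ − S) = 96.9 m³/d × (2520 − 16.4) g/m³ = 2.43×10^5 g/d = 242.6 kg/d.
Net sludge production P_X = 0.3171 × 242.6 = 76.93 kg VSS/d.
R_O = Q·(S₀ − S) − 1.42·P_X = 242.6 − 1.42 × 76.93 = 133.4 kg O₂/d.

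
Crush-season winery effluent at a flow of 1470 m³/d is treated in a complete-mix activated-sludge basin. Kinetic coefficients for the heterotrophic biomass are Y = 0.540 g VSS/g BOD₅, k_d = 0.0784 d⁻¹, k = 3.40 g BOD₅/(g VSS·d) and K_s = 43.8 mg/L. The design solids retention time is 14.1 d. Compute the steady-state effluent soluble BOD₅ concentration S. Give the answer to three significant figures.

For a completely mixed reactor with recycle the Lawrence–McCarty relation gives S = K_s·(1 + k_d·θ_c) / [θ_c·(Y·k − k_d) − 1] = 43.8 × (1 + 0.0784 × 14.1) / [14.1 × (0.540 × 3.40 − 0.0784) − 1] = 92.22 / 23.78 = 3.878 mg/L.

S ≈ 3.88 mg/L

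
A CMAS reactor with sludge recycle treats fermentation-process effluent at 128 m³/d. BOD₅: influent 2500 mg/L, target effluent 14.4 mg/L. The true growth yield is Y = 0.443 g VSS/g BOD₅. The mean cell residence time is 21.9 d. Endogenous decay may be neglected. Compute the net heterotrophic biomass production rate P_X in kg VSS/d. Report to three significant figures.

P_X ≈ 141 kg VSS/d

Since k_d ≈ 0, Y_obs = Y = 0.443 g VSS/g BOD₅.
Substrate removed = Q·(S₀ − S) = 128 m³/d × (2500 − 14.4) g/m³ = 3.18×10^5 g/d = 318.2 kg/d.
Net biomass production P_X = Y_obs × Q·(S₀ − S) = 0.4430 × 318.2 = 140.9 kg VSS/d.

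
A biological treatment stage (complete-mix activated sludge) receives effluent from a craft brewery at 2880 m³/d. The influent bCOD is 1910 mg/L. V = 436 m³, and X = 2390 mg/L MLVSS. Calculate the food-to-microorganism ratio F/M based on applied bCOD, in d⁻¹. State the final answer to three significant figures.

F/M ≈ 5.28 d⁻¹

Food-to-microorganism ratio F/M = Q S₀ / (V X) = 2880 × 1910 / (436.0 × 2390) = 5.279 d⁻¹.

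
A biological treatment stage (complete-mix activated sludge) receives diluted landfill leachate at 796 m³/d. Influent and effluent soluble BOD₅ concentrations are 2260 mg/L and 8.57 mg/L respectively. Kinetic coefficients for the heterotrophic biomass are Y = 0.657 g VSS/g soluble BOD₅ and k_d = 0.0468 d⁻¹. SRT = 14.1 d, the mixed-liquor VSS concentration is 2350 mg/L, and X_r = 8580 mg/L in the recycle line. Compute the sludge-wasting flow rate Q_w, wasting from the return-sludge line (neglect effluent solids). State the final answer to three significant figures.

Q_w ≈ 82.7 m³/d

Rearranging the biomass balance for a CMAS with decay, V = Y·Q·ΔS·θ_c / [X·(1+k_d θ_c)] = 0.657 × 796 × (2260 − 8.57) × 14.1 / [2350 × (1 + 0.0468 × 14.1)] = 1.66×10^7 / 3901 = 4256 m³.
θ_c = V·X/(Q_w·X_r) when wasting from the recycle, so Q_w = V·X/(θ_c·X_r) = 4256 × 2350 / (14.1 × 8580) = 82.67 m³/d.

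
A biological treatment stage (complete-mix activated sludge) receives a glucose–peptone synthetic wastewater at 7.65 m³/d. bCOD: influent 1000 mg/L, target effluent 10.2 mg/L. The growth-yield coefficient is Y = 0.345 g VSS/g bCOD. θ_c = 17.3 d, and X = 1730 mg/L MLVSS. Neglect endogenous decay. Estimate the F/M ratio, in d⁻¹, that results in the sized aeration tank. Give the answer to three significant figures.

F/M ≈ 0.169 d⁻¹

Biomass mass balance (decay neglected): V·X = Y·Q·(S₀ − S)·θ_c, so V = 0.345 × 7.65 × (1000 − 10.2) × 17.3 / 1730 = 26.12 m³.
F/M = Q·S₀ / (V·X) = 7.65 × 1000 / (26.12 × 1730) = 0.1693 g bCOD·(g VSS·d)⁻¹.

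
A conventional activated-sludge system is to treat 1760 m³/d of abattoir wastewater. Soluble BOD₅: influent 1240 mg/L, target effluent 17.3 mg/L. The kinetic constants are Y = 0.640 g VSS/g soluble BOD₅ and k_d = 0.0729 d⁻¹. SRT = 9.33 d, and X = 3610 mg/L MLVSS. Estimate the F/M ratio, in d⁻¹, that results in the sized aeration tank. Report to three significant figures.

Steady-state biomass mass balance: V·X·(1 + k_d·θ_c) = Y·Q·(S₀ − S)·θ_c, so V = 0.640 × 1760 × (1240 − 17.3) × 9.33 / [3610 × (1 + 0.0729 × 9.33)] = 1.28×10^7 / 6065 = 2119 m³.
F/M = Q·S₀ / (V·X) = 1760 × 1240 / (2119 × 3610) = 0.2854 g soluble BOD₅·(g VSS·d)⁻¹.

F/M ≈ 0.285 d⁻¹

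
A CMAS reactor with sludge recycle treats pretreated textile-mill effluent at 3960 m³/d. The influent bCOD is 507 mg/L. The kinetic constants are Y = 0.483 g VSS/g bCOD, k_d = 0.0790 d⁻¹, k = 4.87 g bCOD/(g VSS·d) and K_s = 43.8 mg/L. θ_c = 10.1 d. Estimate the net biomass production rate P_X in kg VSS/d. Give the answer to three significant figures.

Effluent substrate depends only on kinetics and SRT: S = K_s(1 + k_d θ_c) / [θ_c(Yk − k_d) − 1] = 43.8 × (1 + 0.0790 × 10.1) / [10.1 × (0.483 × 4.87 − 0.0790) − 1] = 78.75 / 21.96 = 3.586 mg/L.
Y_obs = Y / (1 + k_d θ_c) = 0.483 / (1 + 0.0790 × 10.1) = 0.483 / 1.798 = 0.2686.
Substrate removed = Q·(S₀ − S) = 3960 m³/d × (507 − 3.59) g/m³ = 1.99×10^6 g/d = 1994 kg/d.
Net biomass production P_X = Y_obs × Q·(S₀ − S) = 0.2686 × 1994 = 535.5 kg VSS/d.

P_X ≈ 536 kg VSS/d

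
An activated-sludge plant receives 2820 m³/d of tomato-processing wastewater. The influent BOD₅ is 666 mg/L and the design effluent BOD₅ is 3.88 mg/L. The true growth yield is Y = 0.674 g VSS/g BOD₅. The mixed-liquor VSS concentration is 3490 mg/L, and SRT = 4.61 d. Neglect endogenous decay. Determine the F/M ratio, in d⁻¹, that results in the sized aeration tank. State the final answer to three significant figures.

F/M ≈ 0.324 d⁻¹

With k_d = 0 the design equation reduces to V = Y Q (S₀−S) θ_c / X = 0.674 × 2820 × (666 − 3.88) × 4.61 / 3490 = 1662 m³.
F/M = Q·S₀ / (V·X) = 2820 × 666 / (1662 × 3490) = 0.3237 g BOD₅·(g VSS·d)⁻¹.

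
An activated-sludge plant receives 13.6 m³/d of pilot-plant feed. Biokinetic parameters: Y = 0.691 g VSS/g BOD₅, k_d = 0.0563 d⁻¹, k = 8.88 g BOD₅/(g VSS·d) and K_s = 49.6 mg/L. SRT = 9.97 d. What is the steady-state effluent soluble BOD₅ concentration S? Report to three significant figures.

S ≈ 1.30 mg/L

From the Monod/SRT balance for a CMAS, S = K_s·(1+k_d θ_c)/[θ_c·(Y k − k_d) − 1] = 49.6 × (1 + 0.0563 × 9.97) / [9.97 × (0.691 × 8.88 − 0.0563) − 1] = 77.44 / 59.62 = 1.299 mg/L.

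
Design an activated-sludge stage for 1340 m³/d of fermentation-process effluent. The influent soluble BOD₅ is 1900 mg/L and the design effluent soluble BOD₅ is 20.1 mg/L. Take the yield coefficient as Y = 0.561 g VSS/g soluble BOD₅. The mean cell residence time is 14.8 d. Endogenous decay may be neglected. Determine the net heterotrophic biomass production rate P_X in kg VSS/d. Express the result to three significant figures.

No decay correction is needed, so Y_obs = Y = 0.561.
ΔS = 1900 − 20.1 = 1880 mg/L, so the substrate removal rate is 1340 × 1880/1000 = 2519 kg soluble BOD₅/d.
Biomass produced: P_X = Y_obs·Q·ΔS = 0.5610 × 2519 ≈ 1413 kg VSS/d.

P_X ≈ 1410 kg VSS/d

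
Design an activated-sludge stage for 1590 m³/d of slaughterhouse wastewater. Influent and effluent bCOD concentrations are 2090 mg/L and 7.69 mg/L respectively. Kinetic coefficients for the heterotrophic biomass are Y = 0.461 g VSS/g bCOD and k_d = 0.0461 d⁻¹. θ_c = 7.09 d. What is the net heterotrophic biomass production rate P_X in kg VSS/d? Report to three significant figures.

P_X ≈ 1150 kg VSS/d

Correct the yield for decay: Y_obs = Y/(1 + k_d θ_c) = 0.461 / (1 + 0.0461 × 7.09) = 0.461 / 1.327 = 0.3474.
ΔS = 2090 − 7.69 = 2082 mg/L, so the substrate removal rate is 1590 × 2082/1000 = 3311 kg bCOD/d.
P_X = Y_obs · Q(S₀ − S) = 0.3474 × 3311 = 1150 kg VSS/d.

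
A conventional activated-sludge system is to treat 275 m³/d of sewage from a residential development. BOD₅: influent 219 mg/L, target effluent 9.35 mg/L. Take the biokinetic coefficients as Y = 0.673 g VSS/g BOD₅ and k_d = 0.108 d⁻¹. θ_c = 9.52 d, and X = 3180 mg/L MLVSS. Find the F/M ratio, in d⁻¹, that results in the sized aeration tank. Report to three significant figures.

Rearranging the biomass balance for a CMAS with decay, V = Y·Q·ΔS·θ_c / [X·(1+k_d θ_c)] = 0.673 × 275 × (219 − 9.35) × 9.52 / [3180 × (1 + 0.108 × 9.52)] = 3.69×10^5 / 6450 = 57.27 m³.
Food-to-microorganism ratio F/M = Q S₀ / (V X) = 275 × 219 / (57.27 × 3180) = 0.3307 d⁻¹.

F/M ≈ 0.331 d⁻¹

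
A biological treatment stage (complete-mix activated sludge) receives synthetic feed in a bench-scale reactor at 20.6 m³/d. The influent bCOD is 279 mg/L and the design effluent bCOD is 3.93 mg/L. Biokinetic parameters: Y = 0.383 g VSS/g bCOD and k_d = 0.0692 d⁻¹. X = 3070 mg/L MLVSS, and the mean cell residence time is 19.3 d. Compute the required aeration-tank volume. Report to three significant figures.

V ≈ 5.84 m³

From the SRT design equation V = Y Q (S₀−S) θ_c / [X (1 + k_d θ_c)] = 0.383 × 20.6 × (279 − 3.93) × 19.3 / [3070 × (1 + 0.0692 × 19.3)] = 4.19×10^4 / 7170 = 5.842 m³.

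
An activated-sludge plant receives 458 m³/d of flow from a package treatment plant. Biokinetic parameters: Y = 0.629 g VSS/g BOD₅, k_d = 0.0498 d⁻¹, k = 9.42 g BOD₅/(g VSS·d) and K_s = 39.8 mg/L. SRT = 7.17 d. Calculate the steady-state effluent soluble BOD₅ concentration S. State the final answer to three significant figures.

Effluent substrate depends only on kinetics and SRT: S = K_s(1 + k_d θ_c) / [θ_c(Yk − k_d) − 1] = 39.8 × (1 + 0.0498 × 7.17) / [7.17 × (0.629 × 9.42 − 0.0498) − 1] = 54.01 / 41.13 = 1.313 mg/L.

S ≈ 1.31 mg/L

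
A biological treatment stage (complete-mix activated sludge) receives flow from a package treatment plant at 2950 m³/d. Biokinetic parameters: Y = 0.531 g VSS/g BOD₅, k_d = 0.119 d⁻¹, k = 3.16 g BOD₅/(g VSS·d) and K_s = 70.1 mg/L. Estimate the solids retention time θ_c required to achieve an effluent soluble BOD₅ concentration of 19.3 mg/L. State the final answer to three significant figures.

θ_c ≈ 4.11 d

From 1/θ_c = Y·k·S/(K_s + S) − k_d: Y·k·S/(K_s+S) = 0.531 × 3.16 × 19.3 / (70.1 + 19.3) = 0.3622 d⁻¹.
Then 1/θ_c = μ − k_d = 0.3622 − 0.119 = 0.2432 d⁻¹, giving θ_c = 4.111 d.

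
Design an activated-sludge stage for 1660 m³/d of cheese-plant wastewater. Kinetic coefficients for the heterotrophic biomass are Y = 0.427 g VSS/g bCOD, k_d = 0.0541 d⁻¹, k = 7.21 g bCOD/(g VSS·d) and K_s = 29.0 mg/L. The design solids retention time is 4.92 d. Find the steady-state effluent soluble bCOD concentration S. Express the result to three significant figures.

S ≈ 2.65 mg/L

Effluent substrate depends only on kinetics and SRT: S = K_s(1 + k_d θ_c) / [θ_c(Yk − k_d) − 1] = 29.0 × (1 + 0.0541 × 4.92) / [4.92 × (0.427 × 7.21 − 0.0541) − 1] = 36.72 / 13.88 = 2.645 mg/L.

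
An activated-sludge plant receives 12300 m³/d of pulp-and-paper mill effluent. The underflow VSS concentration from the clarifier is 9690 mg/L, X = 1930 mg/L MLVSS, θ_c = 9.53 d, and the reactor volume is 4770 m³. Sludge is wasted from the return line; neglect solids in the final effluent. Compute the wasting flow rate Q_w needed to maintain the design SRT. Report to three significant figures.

Q_w ≈ 99.7 m³/d

θ_c = V·X/(Q_w·X_r) when wasting from the recycle, so Q_w = V·X/(θ_c·X_r) = 4770 × 1930 / (9.53 × 9690) = 99.69 m³/d.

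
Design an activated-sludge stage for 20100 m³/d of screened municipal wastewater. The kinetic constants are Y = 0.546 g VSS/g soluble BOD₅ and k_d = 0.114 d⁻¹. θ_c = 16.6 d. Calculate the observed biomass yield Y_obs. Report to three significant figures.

Correct the yield for decay: Y_obs = Y/(1 + k_d θ_c) = 0.546 / (1 + 0.114 × 16.6) = 0.546 / 2.892 = 0.1888.

Y_obs ≈ 0.189 g VSS/g soluble BOD₅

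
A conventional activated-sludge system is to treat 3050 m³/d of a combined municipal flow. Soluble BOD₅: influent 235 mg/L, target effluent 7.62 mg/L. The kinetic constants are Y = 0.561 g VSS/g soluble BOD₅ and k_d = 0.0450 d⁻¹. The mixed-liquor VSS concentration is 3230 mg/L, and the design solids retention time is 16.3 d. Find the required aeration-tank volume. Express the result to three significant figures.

Rearranging the biomass balance for a CMAS with decay, V = Y·Q·ΔS·θ_c / [X·(1+k_d θ_c)] = 0.561 × 3050 × (235 − 7.62) × 16.3 / [3230 × (1 + 0.0450 × 16.3)] = 6.34×10^6 / 5599 = 1133 m³.

V ≈ 1130 m³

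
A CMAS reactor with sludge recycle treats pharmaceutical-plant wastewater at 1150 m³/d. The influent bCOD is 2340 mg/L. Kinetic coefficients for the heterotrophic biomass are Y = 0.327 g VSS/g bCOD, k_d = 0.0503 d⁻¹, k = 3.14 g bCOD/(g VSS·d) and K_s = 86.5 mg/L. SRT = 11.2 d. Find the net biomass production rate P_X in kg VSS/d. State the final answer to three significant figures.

P_X ≈ 560 kg VSS/d

For a completely mixed reactor with recycle the Lawrence–McCarty relation gives S = K_s·(1 + k_d·θ_c) / [θ_c·(Y·k − k_d) − 1] = 86.5 × (1 + 0.0503 × 11.2) / [11.2 × (0.327 × 3.14 − 0.0503) − 1] = 135.2 / 9.937 = 13.61 mg/L.
Observed yield with endogenous decay: Y_obs = Y / (1 + k_d·θ_c) = 0.327 / (1 + 0.0503 × 11.2) = 0.327 / 1.563 = 0.2092 g VSS/g bCOD.
Mass of bCOD removed per day: Q(S₀ − S) = 1150 × 2326 g/m³ = 2675 kg/d.
P_X = Y_obs · Q(S₀ − S) = 0.2092 × 2675 = 559.6 kg VSS/d.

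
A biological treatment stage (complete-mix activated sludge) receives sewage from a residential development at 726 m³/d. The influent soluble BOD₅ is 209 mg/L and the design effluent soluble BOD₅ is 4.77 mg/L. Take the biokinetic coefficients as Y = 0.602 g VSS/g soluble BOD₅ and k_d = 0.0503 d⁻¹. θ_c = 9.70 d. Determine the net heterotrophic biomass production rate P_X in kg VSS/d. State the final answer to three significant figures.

P_X ≈ 60.0 kg VSS/d

Observed yield with endogenous decay: Y_obs = Y / (1 + k_d·θ_c) = 0.602 / (1 + 0.0503 × 9.70) = 0.602 / 1.488 = 0.4046 g VSS/g soluble BOD₅.
Q·(S₀ − S) = 726 × (209 − 4.77) × 10⁻³ = 148.3 kg/d removed.
P_X = Y_obs · Q(S₀ − S) = 0.4046 × 148.3 = 59.99 kg VSS/d.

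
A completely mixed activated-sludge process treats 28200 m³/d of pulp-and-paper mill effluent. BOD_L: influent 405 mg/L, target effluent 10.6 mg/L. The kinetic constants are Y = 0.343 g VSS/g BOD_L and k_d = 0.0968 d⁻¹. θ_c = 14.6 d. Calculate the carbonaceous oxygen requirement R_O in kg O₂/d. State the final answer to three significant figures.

Correct the yield for decay: Y_obs = Y/(1 + k_d θ_c) = 0.343 / (1 + 0.0968 × 14.6) = 0.343 / 2.413 = 0.1421.
Substrate removed = Q·(S₀ − S) = 28200 m³/d × (405 − 10.6) g/m³ = 1.11×10^7 g/d = 11122 kg/d.
Biomass synthesised: P_X = Y_obs × 11122 = 1581 kg VSS/d.
R_O = Q·ΔS − 1.42 P_X = 11122 − 2245 = 8877 kg O₂/d.

R_O ≈ 8880 kg O₂/d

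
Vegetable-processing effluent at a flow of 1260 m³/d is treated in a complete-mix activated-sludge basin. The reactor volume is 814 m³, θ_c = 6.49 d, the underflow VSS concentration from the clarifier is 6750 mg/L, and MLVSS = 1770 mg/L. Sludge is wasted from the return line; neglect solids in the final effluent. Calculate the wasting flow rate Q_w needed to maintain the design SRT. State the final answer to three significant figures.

θ_c = V·X/(Q_w·X_r) when wasting from the recycle, so Q_w = V·X/(θ_c·X_r) = 814.0 × 1770 / (6.49 × 6750) = 32.89 m³/d.

Q_w ≈ 32.9 m³/d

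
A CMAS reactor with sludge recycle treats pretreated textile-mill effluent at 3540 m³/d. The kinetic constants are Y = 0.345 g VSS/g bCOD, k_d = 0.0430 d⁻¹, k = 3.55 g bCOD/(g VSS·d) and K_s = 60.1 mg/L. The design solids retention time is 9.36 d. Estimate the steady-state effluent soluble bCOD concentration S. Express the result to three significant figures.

S ≈ 8.38 mg/L

Effluent substrate depends only on kinetics and SRT: S = K_s(1 + k_d θ_c) / [θ_c(Yk − k_d) − 1] = 60.1 × (1 + 0.0430 × 9.36) / [9.36 × (0.345 × 3.55 − 0.0430) − 1] = 84.29 / 10.06 = 8.378 mg/L.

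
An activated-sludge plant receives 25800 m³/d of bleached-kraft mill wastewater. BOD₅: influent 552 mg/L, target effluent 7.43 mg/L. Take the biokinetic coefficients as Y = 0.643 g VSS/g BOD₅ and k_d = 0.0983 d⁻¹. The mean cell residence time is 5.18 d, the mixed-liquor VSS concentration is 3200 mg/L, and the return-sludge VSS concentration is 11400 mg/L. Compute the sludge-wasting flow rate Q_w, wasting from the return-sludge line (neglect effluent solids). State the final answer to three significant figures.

Q_w ≈ 525 m³/d

Steady-state biomass mass balance: V·X·(1 + k_d·θ_c) = Y·Q·(S₀ − S)·θ_c, so V = 0.643 × 25800 × (552 − 7.43) × 5.18 / [3200 × (1 + 0.0983 × 5.18)] = 4.68×10^7 / 4829 = 9690 m³.
θ_c = V·X/(Q_w·X_r) when wasting from the recycle, so Q_w = V·X/(θ_c·X_r) = 9690 × 3200 / (5.18 × 11400) = 525.1 m³/d.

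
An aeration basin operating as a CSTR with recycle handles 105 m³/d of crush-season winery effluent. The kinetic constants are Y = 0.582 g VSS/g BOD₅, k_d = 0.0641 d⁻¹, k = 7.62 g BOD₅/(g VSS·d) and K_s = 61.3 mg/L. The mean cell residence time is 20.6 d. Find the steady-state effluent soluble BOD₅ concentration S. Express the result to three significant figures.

Effluent substrate depends only on kinetics and SRT: S = K_s(1 + k_d θ_c) / [θ_c(Yk − k_d) − 1] = 61.3 × (1 + 0.0641 × 20.6) / [20.6 × (0.582 × 7.62 − 0.0641) − 1] = 142.2 / 89.04 = 1.598 mg/L.

S ≈ 1.60 mg/L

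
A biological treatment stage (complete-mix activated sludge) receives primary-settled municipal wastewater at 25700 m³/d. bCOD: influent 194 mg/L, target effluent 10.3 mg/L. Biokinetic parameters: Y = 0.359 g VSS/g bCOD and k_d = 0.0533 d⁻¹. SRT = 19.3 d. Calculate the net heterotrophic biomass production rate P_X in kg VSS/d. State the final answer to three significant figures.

Correct the yield for decay: Y_obs = Y/(1 + k_d θ_c) = 0.359 / (1 + 0.0533 × 19.3) = 0.359 / 2.029 = 0.1770.
ΔS = 194 − 10.3 = 183.7 mg/L, so the substrate removal rate is 25700 × 183.7/1000 = 4721 kg bCOD/d.
So the net sludge growth is P_X = 0.1770 × 4721 = 835.5 kg VSS/d.

P_X ≈ 835 kg VSS/d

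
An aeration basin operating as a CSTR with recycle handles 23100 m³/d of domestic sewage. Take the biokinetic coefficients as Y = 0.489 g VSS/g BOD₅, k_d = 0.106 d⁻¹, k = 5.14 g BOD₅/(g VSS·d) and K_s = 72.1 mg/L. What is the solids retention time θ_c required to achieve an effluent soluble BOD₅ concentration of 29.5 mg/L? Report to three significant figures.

At the target effluent, Y k S/(K_s+S) = 0.489×5.14×29.5/101.6 = 0.7298 d⁻¹.
1/θ_c = 0.7298 − 0.106 = 0.6238 d⁻¹, so θ_c = 1.603 d.

θ_c ≈ 1.60 d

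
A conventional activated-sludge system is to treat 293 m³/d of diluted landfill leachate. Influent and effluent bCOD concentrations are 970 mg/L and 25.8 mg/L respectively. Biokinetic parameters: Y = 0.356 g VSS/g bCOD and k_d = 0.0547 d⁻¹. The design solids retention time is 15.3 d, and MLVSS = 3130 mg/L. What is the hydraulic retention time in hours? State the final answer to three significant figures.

τ ≈ 21.5 h

Steady-state biomass mass balance: V·X·(1 + k_d·θ_c) = Y·Q·(S₀ − S)·θ_c, so V = 0.356 × 293 × (970 − 25.8) × 15.3 / [3130 × (1 + 0.0547 × 15.3)] = 1.51×10^6 / 5750 = 262.1 m³.
τ = V/Q = 262.1/293 = 0.8945 d, or 21.47 h.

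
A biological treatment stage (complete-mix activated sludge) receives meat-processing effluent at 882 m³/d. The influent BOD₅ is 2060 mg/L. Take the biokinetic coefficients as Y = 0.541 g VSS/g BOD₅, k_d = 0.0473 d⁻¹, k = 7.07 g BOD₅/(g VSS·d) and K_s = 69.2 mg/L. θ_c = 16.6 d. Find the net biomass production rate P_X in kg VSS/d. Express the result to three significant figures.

P_X ≈ 550 kg VSS/d

From the Monod/SRT balance for a CMAS, S = K_s·(1+k_d θ_c)/[θ_c·(Y k − k_d) − 1] = 69.2 × (1 + 0.0473 × 16.6) / [16.6 × (0.541 × 7.07 − 0.0473) − 1] = 123.5 / 61.71 = 2.002 mg/L.
Y_obs = Y / (1 + k_d θ_c) = 0.541 / (1 + 0.0473 × 16.6) = 0.541 / 1.785 = 0.3031.
Q·(S₀ − S) = 882 × (2060 − 2.00) × 10⁻³ = 1815 kg/d removed.
So the net sludge growth is P_X = 0.3031 × 1815 = 550.1 kg VSS/d.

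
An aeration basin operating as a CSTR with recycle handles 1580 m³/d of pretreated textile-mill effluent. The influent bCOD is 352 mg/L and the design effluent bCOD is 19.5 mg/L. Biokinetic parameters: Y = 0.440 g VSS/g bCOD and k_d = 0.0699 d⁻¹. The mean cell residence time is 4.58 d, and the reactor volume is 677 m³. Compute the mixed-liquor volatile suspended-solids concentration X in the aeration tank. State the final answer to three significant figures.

From V·X·(1 + k_d·θ_c) = Y·Q·(S₀ − S)·θ_c: X = 0.440 × 1580 × (352 − 19.5) × 4.58 / [677 × (1 + 0.0699 × 4.58)] = 1185 mg/L.

X ≈ 1180 mg/L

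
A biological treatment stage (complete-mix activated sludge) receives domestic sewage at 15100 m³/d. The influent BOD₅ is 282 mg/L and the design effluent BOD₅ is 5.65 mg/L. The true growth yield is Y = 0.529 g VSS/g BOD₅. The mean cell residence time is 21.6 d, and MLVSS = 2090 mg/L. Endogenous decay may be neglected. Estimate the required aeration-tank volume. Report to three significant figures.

V ≈ 22800 m³

V·X = Y·Q·ΔS·θ_c gives V = 0.529 × 15100 × (282 − 5.65) × 21.6 / 2090 = 22814 m³.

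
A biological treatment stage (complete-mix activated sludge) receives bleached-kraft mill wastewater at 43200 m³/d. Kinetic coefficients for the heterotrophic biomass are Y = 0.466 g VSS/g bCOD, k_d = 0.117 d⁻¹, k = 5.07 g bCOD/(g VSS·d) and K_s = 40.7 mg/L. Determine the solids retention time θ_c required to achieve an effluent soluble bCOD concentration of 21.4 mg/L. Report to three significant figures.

θ_c ≈ 1.43 d

From 1/θ_c = Y·k·S/(K_s + S) − k_d: Y·k·S/(K_s+S) = 0.466 × 5.07 × 21.4 / (40.7 + 21.4) = 0.8142 d⁻¹.
1/θ_c = 0.8142 − 0.117 = 0.6972 d⁻¹, so θ_c = 1.434 d.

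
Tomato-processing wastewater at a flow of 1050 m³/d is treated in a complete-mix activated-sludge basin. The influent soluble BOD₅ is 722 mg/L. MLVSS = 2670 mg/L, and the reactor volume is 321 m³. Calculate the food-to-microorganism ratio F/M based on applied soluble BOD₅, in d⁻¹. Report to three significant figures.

F/M ≈ 0.885 d⁻¹

F/M = Q·S₀ / (V·X) = 1050 × 722 / (321.0 × 2670) = 0.8845 g soluble BOD₅·(g VSS·d)⁻¹.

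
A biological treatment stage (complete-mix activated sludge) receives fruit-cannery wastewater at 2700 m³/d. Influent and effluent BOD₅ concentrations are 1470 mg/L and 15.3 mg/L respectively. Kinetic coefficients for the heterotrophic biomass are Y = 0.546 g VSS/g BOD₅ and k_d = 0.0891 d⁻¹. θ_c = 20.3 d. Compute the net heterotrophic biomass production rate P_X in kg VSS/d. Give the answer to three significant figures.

The observed yield is Y_obs = Y/(1 + k_d·θ_c) = 0.546 / (1 + 0.0891 × 20.3) = 0.546 / 2.809 = 0.1944 g VSS per g BOD₅ removed.
ΔS = 1470 − 15.3 = 1455 mg/L, so the substrate removal rate is 2700 × 1455/1000 = 3928 kg BOD₅/d.
P_X = Y_obs · Q(S₀ − S) = 0.1944 × 3928 = 763.5 kg VSS/d.

P_X ≈ 764 kg VSS/d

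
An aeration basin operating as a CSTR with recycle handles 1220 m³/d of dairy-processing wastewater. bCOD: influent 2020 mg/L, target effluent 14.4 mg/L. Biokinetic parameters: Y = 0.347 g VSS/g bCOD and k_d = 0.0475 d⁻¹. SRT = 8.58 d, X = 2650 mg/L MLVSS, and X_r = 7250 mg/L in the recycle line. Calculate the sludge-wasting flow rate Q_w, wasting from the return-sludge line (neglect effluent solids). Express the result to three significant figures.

Q_w ≈ 83.2 m³/d

Rearranging the biomass balance for a CMAS with decay, V = Y·Q·ΔS·θ_c / [X·(1+k_d θ_c)] = 0.347 × 1220 × (2020 − 14.4) × 8.58 / [2650 × (1 + 0.0475 × 8.58)] = 7.28×10^6 / 3730 = 1953 m³.
θ_c = V·X/(Q_w·X_r) when wasting from the recycle, so Q_w = V·X/(θ_c·X_r) = 1953 × 2650 / (8.58 × 7250) = 83.20 m³/d.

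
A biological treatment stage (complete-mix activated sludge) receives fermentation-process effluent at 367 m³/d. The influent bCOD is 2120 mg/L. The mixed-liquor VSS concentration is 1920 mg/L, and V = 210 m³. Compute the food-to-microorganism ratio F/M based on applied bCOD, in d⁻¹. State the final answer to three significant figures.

F/M ≈ 1.93 d⁻¹

Food-to-microorganism ratio F/M = Q S₀ / (V X) = 367 × 2120 / (210.0 × 1920) = 1.930 d⁻¹.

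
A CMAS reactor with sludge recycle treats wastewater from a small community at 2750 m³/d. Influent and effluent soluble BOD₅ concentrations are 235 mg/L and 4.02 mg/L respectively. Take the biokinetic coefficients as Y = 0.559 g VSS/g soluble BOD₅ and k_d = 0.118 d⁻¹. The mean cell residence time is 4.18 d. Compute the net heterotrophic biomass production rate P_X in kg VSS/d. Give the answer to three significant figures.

The observed yield is Y_obs = Y/(1 + k_d·θ_c) = 0.559 / (1 + 0.118 × 4.18) = 0.559 / 1.493 = 0.3744 g VSS per g soluble BOD₅ removed.
Substrate removed = Q·(S₀ − S) = 2750 m³/d × (235 − 4.02) g/m³ = 6.35×10^5 g/d = 635.2 kg/d.
P_X = Y_obs · Q(S₀ − S) = 0.3744 × 635.2 = 237.8 kg VSS/d.

P_X ≈ 238 kg VSS/d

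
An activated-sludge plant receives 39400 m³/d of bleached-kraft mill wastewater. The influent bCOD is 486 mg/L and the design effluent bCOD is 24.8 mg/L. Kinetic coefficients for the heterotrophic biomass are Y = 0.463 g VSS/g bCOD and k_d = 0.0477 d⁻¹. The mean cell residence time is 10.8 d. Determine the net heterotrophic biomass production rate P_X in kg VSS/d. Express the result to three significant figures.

P_X ≈ 5550 kg VSS/d

Observed yield with endogenous decay: Y_obs = Y / (1 + k_d·θ_c) = 0.463 / (1 + 0.0477 × 10.8) = 0.463 / 1.515 = 0.3056 g VSS/g bCOD.
Q·(S₀ − S) = 39400 × (486 − 24.8) × 10⁻³ = 18171 kg/d removed.
So the net sludge growth is P_X = 0.3056 × 18171 = 5553 kg VSS/d.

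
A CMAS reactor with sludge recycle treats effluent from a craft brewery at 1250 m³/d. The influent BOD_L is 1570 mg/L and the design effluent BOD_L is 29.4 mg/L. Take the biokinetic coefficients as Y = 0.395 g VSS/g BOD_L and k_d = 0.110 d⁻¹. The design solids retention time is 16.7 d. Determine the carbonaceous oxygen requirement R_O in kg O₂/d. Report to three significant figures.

Y_obs = Y / (1 + k_d θ_c) = 0.395 / (1 + 0.110 × 16.7) = 0.395 / 2.837 = 0.1392.
Mass of BOD_L removed per day: Q(S₀ − S) = 1250 × 1541 g/m³ = 1926 kg/d.
Biomass synthesised: P_X = Y_obs × 1926 = 268.1 kg VSS/d.
R_O = Q·(S₀ − S) − 1.42·P_X = 1926 − 1.42 × 268.1 = 1545 kg O₂/d.

R_O ≈ 1550 kg O₂/d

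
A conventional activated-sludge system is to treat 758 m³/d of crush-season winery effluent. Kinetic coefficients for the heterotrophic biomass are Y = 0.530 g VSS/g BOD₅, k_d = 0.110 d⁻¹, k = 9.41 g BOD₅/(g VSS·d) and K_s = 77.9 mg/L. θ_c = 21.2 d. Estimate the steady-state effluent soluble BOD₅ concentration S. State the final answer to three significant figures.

S ≈ 2.53 mg/L

From the Monod/SRT balance for a CMAS, S = K_s·(1+k_d θ_c)/[θ_c·(Y k − k_d) − 1] = 77.9 × (1 + 0.110 × 21.2) / [21.2 × (0.530 × 9.41 − 0.110) − 1] = 259.6 / 102.4 = 2.535 mg/L.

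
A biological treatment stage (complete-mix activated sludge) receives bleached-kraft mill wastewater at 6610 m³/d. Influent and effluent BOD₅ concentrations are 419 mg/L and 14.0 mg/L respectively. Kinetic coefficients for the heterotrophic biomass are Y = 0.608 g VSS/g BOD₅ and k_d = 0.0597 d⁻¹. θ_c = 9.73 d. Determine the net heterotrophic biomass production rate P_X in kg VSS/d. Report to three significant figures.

Correct the yield for decay: Y_obs = Y/(1 + k_d θ_c) = 0.608 / (1 + 0.0597 × 9.73) = 0.608 / 1.581 = 0.3846.
Q·(S₀ − S) = 6610 × (419 − 14.0) × 10⁻³ = 2677 kg/d removed.
P_X = Y_obs · Q(S₀ − S) = 0.3846 × 2677 = 1030 kg VSS/d.

P_X ≈ 1030 kg VSS/d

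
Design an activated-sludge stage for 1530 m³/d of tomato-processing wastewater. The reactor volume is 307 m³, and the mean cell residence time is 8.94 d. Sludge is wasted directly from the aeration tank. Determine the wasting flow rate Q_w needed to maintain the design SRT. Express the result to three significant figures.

Wasting from the aeration tank: Q_w = V / θ_c = 307.0 / 8.94 = 34.34 m³/d.

Q_w ≈ 34.3 m³/d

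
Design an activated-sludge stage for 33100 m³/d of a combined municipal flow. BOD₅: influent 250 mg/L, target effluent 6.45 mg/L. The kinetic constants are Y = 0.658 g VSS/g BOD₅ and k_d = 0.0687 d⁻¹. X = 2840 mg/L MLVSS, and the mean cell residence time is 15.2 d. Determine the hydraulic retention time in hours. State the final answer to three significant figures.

τ ≈ 10.1 h

Steady-state biomass mass balance: V·X·(1 + k_d·θ_c) = Y·Q·(S₀ − S)·θ_c, so V = 0.658 × 33100 × (250 − 6.45) × 15.2 / [2840 × (1 + 0.0687 × 15.2)] = 8.06×10^7 / 5806 = 13888 m³.
τ = V/Q = 13888/33100 = 0.4196 d, or 10.07 h.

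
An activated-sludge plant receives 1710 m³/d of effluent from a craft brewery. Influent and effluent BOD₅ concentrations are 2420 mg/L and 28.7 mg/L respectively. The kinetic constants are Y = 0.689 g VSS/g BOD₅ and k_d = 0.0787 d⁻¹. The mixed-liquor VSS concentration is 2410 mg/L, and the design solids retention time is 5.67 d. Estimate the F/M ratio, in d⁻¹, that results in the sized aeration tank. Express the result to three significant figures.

Rearranging the biomass balance for a CMAS with decay, V = Y·Q·ΔS·θ_c / [X·(1+k_d θ_c)] = 0.689 × 1710 × (2420 − 28.7) × 5.67 / [2410 × (1 + 0.0787 × 5.67)] = 1.6×10^7 / 3485 = 4583 m³.
F/M = Q·S₀ / (V·X) = 1710 × 2420 / (4583 × 2410) = 0.3746 g BOD₅·(g VSS·d)⁻¹.

F/M ≈ 0.375 d⁻¹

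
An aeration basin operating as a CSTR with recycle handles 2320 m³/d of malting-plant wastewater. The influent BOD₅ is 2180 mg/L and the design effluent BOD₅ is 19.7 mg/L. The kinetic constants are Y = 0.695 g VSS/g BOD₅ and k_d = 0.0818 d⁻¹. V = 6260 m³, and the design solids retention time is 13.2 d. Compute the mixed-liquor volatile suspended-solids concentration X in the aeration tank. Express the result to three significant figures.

From V·X·(1 + k_d·θ_c) = Y·Q·(S₀ − S)·θ_c: X = 0.695 × 2320 × (2180 − 19.7) × 13.2 / [6260 × (1 + 0.0818 × 13.2)] = 3532 mg/L.

X ≈ 3530 mg/L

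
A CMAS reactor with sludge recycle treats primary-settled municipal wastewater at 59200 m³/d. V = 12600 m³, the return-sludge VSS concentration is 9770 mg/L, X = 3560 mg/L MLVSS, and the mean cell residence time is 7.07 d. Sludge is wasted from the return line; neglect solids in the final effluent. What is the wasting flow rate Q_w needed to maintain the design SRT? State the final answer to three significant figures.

Q_w ≈ 649 m³/d

Wasting from the return line (neglecting effluent solids): Q_w = V·X / (θ_c·X_r) = 12600 × 3560 / (7.07 × 9770) = 649.4 m³/d.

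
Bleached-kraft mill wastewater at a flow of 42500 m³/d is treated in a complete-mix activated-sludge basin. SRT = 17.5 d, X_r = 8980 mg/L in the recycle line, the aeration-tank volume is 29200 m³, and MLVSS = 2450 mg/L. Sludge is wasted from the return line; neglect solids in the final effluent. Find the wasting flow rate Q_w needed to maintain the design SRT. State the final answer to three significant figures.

Q_w ≈ 455 m³/d

θ_c = V·X/(Q_w·X_r) when wasting from the recycle, so Q_w = V·X/(θ_c·X_r) = 29200 × 2450 / (17.5 × 8980) = 455.2 m³/d.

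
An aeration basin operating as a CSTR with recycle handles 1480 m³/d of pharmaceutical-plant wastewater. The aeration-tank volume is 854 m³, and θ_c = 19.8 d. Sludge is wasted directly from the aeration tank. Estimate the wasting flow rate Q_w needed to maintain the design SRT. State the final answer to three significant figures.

Wasting from the aeration tank: Q_w = V / θ_c = 854.0 / 19.8 = 43.13 m³/d.

Q_w ≈ 43.1 m³/d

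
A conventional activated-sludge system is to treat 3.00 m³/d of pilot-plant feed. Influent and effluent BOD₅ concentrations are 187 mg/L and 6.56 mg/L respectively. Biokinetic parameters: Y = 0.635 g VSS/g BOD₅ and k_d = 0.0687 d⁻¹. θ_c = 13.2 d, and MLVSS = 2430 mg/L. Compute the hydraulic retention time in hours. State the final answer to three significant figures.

From the SRT design equation V = Y Q (S₀−S) θ_c / [X (1 + k_d θ_c)] = 0.635 × 3.00 × (187 − 6.56) × 13.2 / [2430 × (1 + 0.0687 × 13.2)] = 4.54×10^3 / 4634 = 0.9792 m³.
HRT = V/Q = 0.9792 m³ / 3.00 m³·d⁻¹ = 0.3264 d × 24 = 7.834 h.

τ ≈ 7.83 h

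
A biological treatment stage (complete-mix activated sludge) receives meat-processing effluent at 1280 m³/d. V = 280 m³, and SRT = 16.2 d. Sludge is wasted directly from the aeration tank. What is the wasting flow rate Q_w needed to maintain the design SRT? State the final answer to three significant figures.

Q_w ≈ 17.3 m³/d

With mixed-liquor wasting, θ_c = V/Q_w, so Q_w = V/θ_c = 280.0/16.2 = 17.28 m³/d.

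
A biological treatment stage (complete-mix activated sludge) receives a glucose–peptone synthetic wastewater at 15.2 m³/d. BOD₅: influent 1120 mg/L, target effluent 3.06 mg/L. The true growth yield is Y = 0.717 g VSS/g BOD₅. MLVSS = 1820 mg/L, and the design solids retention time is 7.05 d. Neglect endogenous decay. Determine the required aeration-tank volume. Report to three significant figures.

With k_d = 0 the design equation reduces to V = Y Q (S₀−S) θ_c / X = 0.717 × 15.2 × (1120 − 3.06) × 7.05 / 1820 = 47.15 m³.

V ≈ 47.2 m³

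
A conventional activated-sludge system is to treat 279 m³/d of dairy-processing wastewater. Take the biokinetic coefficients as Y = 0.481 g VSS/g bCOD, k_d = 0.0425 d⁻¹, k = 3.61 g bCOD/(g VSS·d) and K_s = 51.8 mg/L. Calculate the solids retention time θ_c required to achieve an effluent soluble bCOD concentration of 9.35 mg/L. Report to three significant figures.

θ_c ≈ 4.48 d

Specific growth rate at S = 9.35 mg/L: μ = YkS/(K_s+S) = 0.481·3.61·9.35/(51.8+9.35) = 0.2655 d⁻¹.
Then 1/θ_c = μ − k_d = 0.2655 − 0.0425 = 0.2230 d⁻¹, giving θ_c = 4.484 d.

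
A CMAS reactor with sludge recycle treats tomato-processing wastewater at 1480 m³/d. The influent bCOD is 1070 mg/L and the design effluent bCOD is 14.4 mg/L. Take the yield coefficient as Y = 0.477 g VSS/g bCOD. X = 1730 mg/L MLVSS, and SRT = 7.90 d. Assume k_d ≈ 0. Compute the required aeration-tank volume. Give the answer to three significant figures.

Biomass mass balance (decay neglected): V·X = Y·Q·(S₀ − S)·θ_c, so V = 0.477 × 1480 × (1070 − 14.4) × 7.90 / 1730 = 3403 m³.

V ≈ 3400 m³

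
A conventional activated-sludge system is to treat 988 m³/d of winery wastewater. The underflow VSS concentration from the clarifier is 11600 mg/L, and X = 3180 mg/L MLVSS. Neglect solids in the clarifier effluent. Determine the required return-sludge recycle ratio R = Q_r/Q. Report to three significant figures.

R ≈ 0.378

Solids balance on the clarifier gives (1+R)X = R·X_r, so R = X/(X_r − X) = 3180 / (11600 − 3180) = 0.3777.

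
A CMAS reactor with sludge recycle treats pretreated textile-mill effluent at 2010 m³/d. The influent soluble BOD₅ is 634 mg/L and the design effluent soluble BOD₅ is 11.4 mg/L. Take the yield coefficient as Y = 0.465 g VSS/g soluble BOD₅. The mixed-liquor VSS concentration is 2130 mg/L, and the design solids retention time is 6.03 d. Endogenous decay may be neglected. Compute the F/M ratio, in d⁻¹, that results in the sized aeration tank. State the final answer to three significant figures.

F/M ≈ 0.363 d⁻¹

V·X = Y·Q·ΔS·θ_c gives V = 0.465 × 2010 × (634 − 11.4) × 6.03 / 2130 = 1647 m³.
Food-to-microorganism ratio F/M = Q S₀ / (V X) = 2010 × 634 / (1647 × 2130) = 0.3632 d⁻¹.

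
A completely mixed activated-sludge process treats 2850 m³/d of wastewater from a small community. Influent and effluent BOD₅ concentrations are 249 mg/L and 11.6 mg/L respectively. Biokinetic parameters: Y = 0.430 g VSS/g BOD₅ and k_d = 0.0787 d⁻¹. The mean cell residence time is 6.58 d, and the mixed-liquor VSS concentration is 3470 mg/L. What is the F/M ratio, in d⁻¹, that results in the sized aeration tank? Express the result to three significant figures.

Rearranging the biomass balance for a CMAS with decay, V = Y·Q·ΔS·θ_c / [X·(1+k_d θ_c)] = 0.430 × 2850 × (249 − 11.6) × 6.58 / [3470 × (1 + 0.0787 × 6.58)] = 1.91×10^6 / 5267 = 363.5 m³.
Food-to-microorganism ratio F/M = Q S₀ / (V X) = 2850 × 249 / (363.5 × 3470) = 0.5627 d⁻¹.

F/M ≈ 0.563 d⁻¹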